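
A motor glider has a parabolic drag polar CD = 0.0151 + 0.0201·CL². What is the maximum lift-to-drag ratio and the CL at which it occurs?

(L/D)max = 28.7, at CL = 0.867

For CD = CD0 + K·CL², (L/D)max occurs at CL* = √(CD0/K) and equals 1/(2√(K·CD0)).
(L/D)max = 1/(2√(0.0201 × 0.0151)) = 1/(2 × 0.01742) = 28.7
CL* = √(0.0151/0.0201) = 0.867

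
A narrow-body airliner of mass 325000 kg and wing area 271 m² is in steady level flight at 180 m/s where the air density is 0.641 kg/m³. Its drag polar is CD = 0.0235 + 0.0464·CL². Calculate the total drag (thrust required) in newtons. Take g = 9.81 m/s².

D = 2.34×10^5 N

Weight W = mg = 325000 × 9.81 = 3.1882×10^6 N; in level flight L = W.
Dynamic pressure q = 0.5 × 0.641 × 180² = 10380 Pa.
Required CL = L/(qS) = 3.1882×10^6/(10380·271) = 1.133.
CD = 0.0235 + 0.0464 × 1.133² = 0.08306.
D = q·S·CD = 10380 × 271 × 0.08306 = 2.337×10^5 N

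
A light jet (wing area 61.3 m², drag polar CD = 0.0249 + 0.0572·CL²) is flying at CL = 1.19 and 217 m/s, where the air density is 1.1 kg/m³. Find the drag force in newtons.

D = 1.68×10^5 N

CD = 0.0249 + 0.0572 × 1.19² = 0.1059
D = ½ρv²S·CD = ½ × 1.1 × 217² × 61.3 × 0.1059 = 1.68×10^5 N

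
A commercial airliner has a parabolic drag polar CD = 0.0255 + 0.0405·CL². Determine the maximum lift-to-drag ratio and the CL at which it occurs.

For CD = CD0 + K·CL², (L/D)max occurs at CL* = √(CD0/K) and equals 1/(2√(K·CD0)).
(L/D)max = 1/(2√(0.0405 × 0.0255)) = 1/(2 × 0.03214) = 15.6
CL* = √(0.0255/0.0405) = 0.793

(L/D)max = 15.6, at CL = 0.793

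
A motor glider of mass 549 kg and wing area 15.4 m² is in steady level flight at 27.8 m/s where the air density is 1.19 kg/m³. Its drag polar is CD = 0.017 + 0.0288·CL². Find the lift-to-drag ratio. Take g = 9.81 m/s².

Weight W = mg = 549 × 9.81 = 5385.7 N; in level flight L = W.
Dynamic pressure q = 0.5 × 1.19 × 27.8² = 459.8 Pa.
CL = 2W/(ρv²S) = 2×5385.7/(1.19×27.8²×15.4) = 0.7605.
CD = 0.017 + 0.0288 × 0.7605² = 0.03366.
L/D = CL/CD = 0.7605 / 0.03366 = 22.6

L/D = 22.6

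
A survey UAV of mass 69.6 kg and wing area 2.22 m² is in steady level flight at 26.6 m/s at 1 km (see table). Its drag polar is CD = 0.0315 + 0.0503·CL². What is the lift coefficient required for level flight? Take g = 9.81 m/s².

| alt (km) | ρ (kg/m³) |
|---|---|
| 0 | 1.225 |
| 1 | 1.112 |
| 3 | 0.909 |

At 1 km, from the table: ρ = 1.112 kg/m³.
Weight W = mg = 69.6 × 9.81 = 682.78 N; in level flight L = W.
q = ½ρv² = ½ × 1.112 × 26.6² = 393.4 Pa.
CL = W/(q·S) = 682.78 / (393.4 × 2.22) = 0.7818.

CL = 0.782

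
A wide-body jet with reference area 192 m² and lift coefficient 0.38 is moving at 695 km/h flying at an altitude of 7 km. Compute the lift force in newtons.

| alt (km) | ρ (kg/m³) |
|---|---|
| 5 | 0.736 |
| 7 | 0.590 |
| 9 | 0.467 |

At 7 km, from the table: ρ = 0.590 kg/m³.
Convert speed: v = 695 km/h ÷ 3.6 = 193.1 m/s.
L = ½ρv²S·CL = ½ × 0.59 × 193.1² × 192 × 0.38 = 8.02×10^5 N ≈ 802 kN

L = 8.02×10^5 N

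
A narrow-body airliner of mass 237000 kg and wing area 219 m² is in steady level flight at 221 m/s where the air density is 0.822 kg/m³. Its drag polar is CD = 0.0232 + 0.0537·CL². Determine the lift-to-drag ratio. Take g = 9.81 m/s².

L/D = 13.8

Level flight ⇒ L = W = m·g = 237000 × 9.81 = 2.325×10^6 N.
q = ½ρv² = ½ × 0.822 × 221² = 20070 Pa.
Required CL = L/(qS) = 2.325×10^6/(20070·219) = 0.5289.
CD = 0.0232 + 0.0537 × 0.5289² = 0.03822.
L/D = CL/CD = 0.5289 / 0.03822 = 13.8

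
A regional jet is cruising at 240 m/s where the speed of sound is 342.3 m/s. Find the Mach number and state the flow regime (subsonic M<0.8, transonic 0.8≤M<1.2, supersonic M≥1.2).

M = v/a = 240 / 342.3 = 0.701
M = 0.701 → subsonic.

M = 0.701 (subsonic)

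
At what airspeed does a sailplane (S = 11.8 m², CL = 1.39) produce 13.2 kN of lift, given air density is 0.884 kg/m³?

v = 42.7 m/s

L = ½ρv²S·CL ⇒ v = √(2L/(ρ·S·CL))
v = √(2 × 13200 / (0.884 × 11.8 × 1.39)) = √1821 = 42.7 m/s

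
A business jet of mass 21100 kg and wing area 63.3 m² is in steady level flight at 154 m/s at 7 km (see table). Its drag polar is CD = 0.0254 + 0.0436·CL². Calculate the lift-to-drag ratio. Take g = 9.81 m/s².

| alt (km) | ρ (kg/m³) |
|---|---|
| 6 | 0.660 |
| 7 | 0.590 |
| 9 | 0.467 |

L/D = 13.4

At 7 km, from the table: ρ = 0.590 kg/m³.
In steady level flight, lift balances weight: W = mg = 21100 × 9.81 = 2.0699×10^5 N.
q = ½ρv² = ½ × 0.59 × 154² = 6996 Pa.
Required CL = L/(qS) = 2.0699×10^5/(6996·63.3) = 0.4674.
CD = 0.0254 + 0.0436 × 0.4674² = 0.03492.
L/D = CL/CD = 0.4674 / 0.03492 = 13.4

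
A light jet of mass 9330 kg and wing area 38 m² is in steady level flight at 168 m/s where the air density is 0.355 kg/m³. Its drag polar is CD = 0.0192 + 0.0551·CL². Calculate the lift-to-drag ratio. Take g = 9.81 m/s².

L/D = 15.1

Level flight ⇒ L = W = m·g = 9330 × 9.81 = 91527 N.
q = ½ρv² = ½ × 0.355 × 168² = 5010 Pa.
CL = 2W/(ρv²S) = 2×91527/(0.355×168²×38) = 0.4808.
CD = 0.0192 + 0.0551 × 0.4808² = 0.03194.
L/D = CL/CD = 0.4808 / 0.03194 = 15.1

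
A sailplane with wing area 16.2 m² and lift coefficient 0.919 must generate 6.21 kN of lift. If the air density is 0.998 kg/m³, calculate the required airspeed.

v = 28.9 m/s

L = ½ρv²S·CL ⇒ v = √(2L/(ρ·S·CL))
v = √(2 × 6210 / (0.998 × 16.2 × 0.919)) = √835.9 = 28.9 m/s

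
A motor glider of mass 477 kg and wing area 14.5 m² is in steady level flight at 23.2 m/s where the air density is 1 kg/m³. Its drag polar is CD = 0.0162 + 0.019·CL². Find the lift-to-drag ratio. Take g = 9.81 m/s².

Level flight ⇒ L = W = m·g = 477 × 9.81 = 4679.4 N.
q = ½ρv² = ½ × 1 × 23.2² = 269.1 Pa.
CL = W/(q·S) = 4679.4 / (269.1 × 14.5) = 1.199.
CD = 0.0162 + 0.019 × 1.199² = 0.04352.
L/D = CL/CD = 1.199 / 0.04352 = 27.6

L/D = 27.6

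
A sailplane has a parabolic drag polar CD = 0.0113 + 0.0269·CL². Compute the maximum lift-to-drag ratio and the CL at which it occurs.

(L/D)max = 28.7, at CL = 0.648

For CD = CD0 + K·CL², (L/D)max occurs at CL* = √(CD0/K) and equals 1/(2√(K·CD0)).
(L/D)max = 1/(2√(0.0269 × 0.0113)) = 1/(2 × 0.01743) = 28.7
CL* = √(0.0113/0.0269) = 0.648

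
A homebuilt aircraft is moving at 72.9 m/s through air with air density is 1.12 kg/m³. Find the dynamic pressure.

q = ½ρv² = ½ × 1.12 × 72.9² = 2980 Pa

q = 2980 Pa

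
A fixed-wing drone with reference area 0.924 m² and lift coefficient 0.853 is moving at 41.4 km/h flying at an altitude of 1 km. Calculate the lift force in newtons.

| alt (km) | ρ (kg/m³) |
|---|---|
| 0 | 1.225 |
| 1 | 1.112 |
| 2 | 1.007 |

L = 58 N

At 1 km, from the table: ρ = 1.112 kg/m³.
Convert speed: v = 41.4 km/h ÷ 3.6 = 11.5 m/s.
Dynamic pressure q = ½ρv² = ½ × 1.112 × 11.5² = 73.53 Pa.
L = q·S·CL = 73.53 × 0.924 × 0.853 = 58 N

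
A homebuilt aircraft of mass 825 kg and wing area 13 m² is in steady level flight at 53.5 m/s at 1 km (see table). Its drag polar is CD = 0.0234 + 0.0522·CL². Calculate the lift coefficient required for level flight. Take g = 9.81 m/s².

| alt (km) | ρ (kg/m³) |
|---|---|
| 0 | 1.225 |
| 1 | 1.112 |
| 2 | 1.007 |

At 1 km, from the table: ρ = 1.112 kg/m³.
In steady level flight, lift balances weight: W = mg = 825 × 9.81 = 8093.2 N.
Dynamic pressure q = 0.5 × 1.112 × 53.5² = 1591 Pa.
CL = 2W/(ρv²S) = 2×8093.2/(1.112×53.5²×13) = 0.3912.

CL = 0.391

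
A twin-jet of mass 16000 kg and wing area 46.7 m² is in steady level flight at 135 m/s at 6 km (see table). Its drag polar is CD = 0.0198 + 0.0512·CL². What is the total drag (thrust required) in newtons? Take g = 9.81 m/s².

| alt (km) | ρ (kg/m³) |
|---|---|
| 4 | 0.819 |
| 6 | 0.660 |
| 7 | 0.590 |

D = 10100 N

At 6 km, from the table: ρ = 0.660 kg/m³.
In steady level flight, lift balances weight: W = mg = 16000 × 9.81 = 1.5696×10^5 N.
q = ½ρv² = ½ × 0.66 × 135² = 6014 Pa.
Required CL = L/(qS) = 1.5696×10^5/(6014·46.7) = 0.5588.
CD = 0.0198 + 0.0512 × 0.5588² = 0.03579.
D = q·S·CD = 6014 × 46.7 × 0.03579 = 10050 N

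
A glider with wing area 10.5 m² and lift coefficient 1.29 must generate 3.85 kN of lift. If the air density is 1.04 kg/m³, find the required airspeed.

L = ½ρv²S·CL ⇒ v = √(2L/(ρ·S·CL))
v = √(2 × 3850 / (1.04 × 10.5 × 1.29)) = √546.6 = 23.4 m/s

v = 23.4 m/s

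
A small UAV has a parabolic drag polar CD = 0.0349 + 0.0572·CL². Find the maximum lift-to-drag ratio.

(L/D)max = 11.2

For CD = CD0 + K·CL², (L/D)max occurs at CL* = √(CD0/K) and equals 1/(2√(K·CD0)).
(L/D)max = 1/(2√(0.0572 × 0.0349)) = 1/(2 × 0.04468) = 11.2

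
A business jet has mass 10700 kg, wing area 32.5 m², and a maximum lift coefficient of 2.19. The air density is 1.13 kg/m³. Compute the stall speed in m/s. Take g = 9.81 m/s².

V_stall = 51.1 m/s

At stall, lift equals weight: L = W = m·g = 10700 × 9.81 = 1.05×10^5 N.
V_stall = √(2W/(ρ·S·CL,max)) = √(2 × 1.05×10^5 / (1.13 × 32.5 × 2.19))
V_stall = √2610 = 51.1 m/s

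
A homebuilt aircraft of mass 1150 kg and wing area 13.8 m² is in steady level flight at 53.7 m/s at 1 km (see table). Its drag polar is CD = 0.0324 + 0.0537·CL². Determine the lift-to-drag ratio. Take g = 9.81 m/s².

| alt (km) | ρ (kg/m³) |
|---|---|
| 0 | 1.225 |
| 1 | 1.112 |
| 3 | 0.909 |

At 1 km, from the table: ρ = 1.112 kg/m³.
In steady level flight, lift balances weight: W = mg = 1150 × 9.81 = 11282 N.
Dynamic pressure q = 0.5 × 1.112 × 53.7² = 1603 Pa.
CL = 2W/(ρv²S) = 2×11282/(1.112×53.7²×13.8) = 0.5099.
CD = 0.0324 + 0.0537 × 0.5099² = 0.04636.
L/D = CL/CD = 0.5099 / 0.04636 = 11

L/D = 11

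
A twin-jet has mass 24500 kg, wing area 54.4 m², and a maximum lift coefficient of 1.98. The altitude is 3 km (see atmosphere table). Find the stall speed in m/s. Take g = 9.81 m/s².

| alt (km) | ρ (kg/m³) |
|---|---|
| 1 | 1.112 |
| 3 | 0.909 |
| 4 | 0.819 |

V_stall = 70.1 m/s

At 3 km, from the table: ρ = 0.909 kg/m³.
Weight W = mg = 24500 × 9.81 = 2.403×10^5 N.
V_stall = √(2W/(ρ·S·CL,max)) = √(2 × 2.403×10^5 / (0.909 × 54.4 × 1.98))
V_stall = √4909 = 70.1 m/s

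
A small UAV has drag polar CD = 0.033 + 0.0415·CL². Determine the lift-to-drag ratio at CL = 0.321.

CD = 0.033 + 0.0415 × 0.321² = 0.03728
L/D = CL/CD = 0.321 / 0.03728 = 8.61

L/D = 8.61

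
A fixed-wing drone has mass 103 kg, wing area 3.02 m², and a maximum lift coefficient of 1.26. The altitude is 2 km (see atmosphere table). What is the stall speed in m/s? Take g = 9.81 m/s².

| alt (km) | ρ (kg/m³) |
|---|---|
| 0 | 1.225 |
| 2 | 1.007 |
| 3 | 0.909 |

At 2 km, from the table: ρ = 1.007 kg/m³.
At stall, lift equals weight: L = W = m·g = 103 × 9.81 = 1010 N.
V_stall = √(2W/(ρ·S·CL,max)) = √(2 × 1010 / (1.007 × 3.02 × 1.26))
V_stall = √527.4 = 23 m/s

V_stall = 23 m/s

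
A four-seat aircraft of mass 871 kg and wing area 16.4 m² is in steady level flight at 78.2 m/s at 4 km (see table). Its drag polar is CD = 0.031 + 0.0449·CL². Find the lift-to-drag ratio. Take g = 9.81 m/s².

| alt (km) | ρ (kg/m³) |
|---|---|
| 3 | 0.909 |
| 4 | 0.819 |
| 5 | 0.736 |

At 4 km, from the table: ρ = 0.819 kg/m³.
Level flight ⇒ L = W = m·g = 871 × 9.81 = 8544.5 N.
q = ½ρv² = ½ × 0.819 × 78.2² = 2504 Pa.
CL = W/(q·S) = 8544.5 / (2504 × 16.4) = 0.2081.
CD = 0.031 + 0.0449 × 0.2081² = 0.03294.
L/D = CL/CD = 0.2081 / 0.03294 = 6.32

L/D = 6.32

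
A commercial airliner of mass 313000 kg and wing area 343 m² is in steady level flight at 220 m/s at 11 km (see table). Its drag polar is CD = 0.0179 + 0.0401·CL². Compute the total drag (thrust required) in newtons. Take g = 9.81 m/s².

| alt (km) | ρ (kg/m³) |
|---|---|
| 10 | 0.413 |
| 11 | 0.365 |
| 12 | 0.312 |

D = 1.79×10^5 N

At 11 km, from the table: ρ = 0.365 kg/m³.
Weight W = mg = 313000 × 9.81 = 3.0705×10^6 N; in level flight L = W.
q = ½ρv² = ½ × 0.365 × 220² = 8833 Pa.
Required CL = L/(qS) = 3.0705×10^6/(8833·343) = 1.013.
CD = 0.0179 + 0.0401 × 1.013² = 0.05909.
D = q·S·CD = 8833 × 343 × 0.05909 = 1.79×10^5 N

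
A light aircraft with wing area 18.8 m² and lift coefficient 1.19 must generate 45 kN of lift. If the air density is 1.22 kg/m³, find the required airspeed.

v = 57.4 m/s

L = ½ρv²S·CL ⇒ v = √(2L/(ρ·S·CL))
v = √(2 × 45000 / (1.22 × 18.8 × 1.19)) = √3297 = 57.4 m/s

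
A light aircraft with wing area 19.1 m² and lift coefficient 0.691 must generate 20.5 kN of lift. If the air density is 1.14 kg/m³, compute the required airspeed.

v = 52.2 m/s

L = ½ρv²S·CL ⇒ v = √(2L/(ρ·S·CL))
v = √(2 × 20500 / (1.14 × 19.1 × 0.691)) = √2725 = 52.2 m/s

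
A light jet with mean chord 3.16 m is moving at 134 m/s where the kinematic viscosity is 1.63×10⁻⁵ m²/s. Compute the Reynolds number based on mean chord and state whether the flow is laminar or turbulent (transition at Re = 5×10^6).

Re = v·c/ν = 134 × 3.16 / (1.63×10⁻⁵) = 2.6×10^7
Since 2.6×10^7 > 5×10^6, the flow is turbulent.

Re = 2.6×10^7 (turbulent)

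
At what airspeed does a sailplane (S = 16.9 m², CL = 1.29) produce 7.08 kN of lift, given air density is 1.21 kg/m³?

L = ½ρv²S·CL ⇒ v = √(2L/(ρ·S·CL))
v = √(2 × 7080 / (1.21 × 16.9 × 1.29)) = √536.8 = 23.2 m/s

v = 23.2 m/s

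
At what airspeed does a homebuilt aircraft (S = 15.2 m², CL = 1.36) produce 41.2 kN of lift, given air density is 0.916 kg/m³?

v = 66 m/s

L = ½ρv²S·CL ⇒ v = √(2L/(ρ·S·CL))
v = √(2 × 41200 / (0.916 × 15.2 × 1.36)) = √4352 = 66 m/s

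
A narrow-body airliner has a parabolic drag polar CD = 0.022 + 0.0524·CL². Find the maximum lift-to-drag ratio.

For CD = CD0 + K·CL², (L/D)max occurs at CL* = √(CD0/K) and equals 1/(2√(K·CD0)).
(L/D)max = 1/(2√(0.0524 × 0.022)) = 1/(2 × 0.03395) = 14.7

(L/D)max = 14.7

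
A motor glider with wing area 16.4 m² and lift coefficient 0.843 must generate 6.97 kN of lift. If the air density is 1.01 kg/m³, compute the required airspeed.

L = ½ρv²S·CL ⇒ v = √(2L/(ρ·S·CL))
v = √(2 × 6970 / (1.01 × 16.4 × 0.843)) = √998.3 = 31.6 m/s

v = 31.6 m/s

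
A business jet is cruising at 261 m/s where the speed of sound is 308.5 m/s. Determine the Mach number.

M = v/a = 261 / 308.5 = 0.846

M = 0.846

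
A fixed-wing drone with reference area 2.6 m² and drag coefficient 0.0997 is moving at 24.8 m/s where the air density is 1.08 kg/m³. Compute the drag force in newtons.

D = 86.1 N

Dynamic pressure q = ½ρv² = ½ × 1.08 × 24.8² = 332.1 Pa.
D = q·S·CD = 332.1 × 2.6 × 0.0997 = 86.1 N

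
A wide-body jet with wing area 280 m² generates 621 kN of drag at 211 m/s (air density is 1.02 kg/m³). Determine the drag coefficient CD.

CD = 0.0977

From D = ½ρv²S·CD, rearranging gives CD = 2D/(ρv²S).
CD = 2 × 6.21×10^5 / (1.02 × 211² × 280) = 0.0977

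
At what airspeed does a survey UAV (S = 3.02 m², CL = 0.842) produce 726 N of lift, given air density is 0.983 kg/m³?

L = ½ρv²S·CL ⇒ v = √(2L/(ρ·S·CL))
v = √(2 × 726 / (0.983 × 3.02 × 0.842)) = √580.9 = 24.1 m/s

v = 24.1 m/s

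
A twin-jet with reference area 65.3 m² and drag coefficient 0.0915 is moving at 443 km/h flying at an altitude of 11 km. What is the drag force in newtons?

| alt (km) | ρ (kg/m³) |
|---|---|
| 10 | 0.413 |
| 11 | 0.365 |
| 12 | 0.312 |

D = 16500 N

At 11 km, from the table: ρ = 0.365 kg/m³.
Convert speed: v = 443 km/h ÷ 3.6 = 123.1 m/s.
Dynamic pressure q = ½ρv² = ½ × 0.365 × 123.1² = 2764 Pa.
D = q·S·CD = 2764 × 65.3 × 0.0915 = 16500 N ≈ 16.5 kN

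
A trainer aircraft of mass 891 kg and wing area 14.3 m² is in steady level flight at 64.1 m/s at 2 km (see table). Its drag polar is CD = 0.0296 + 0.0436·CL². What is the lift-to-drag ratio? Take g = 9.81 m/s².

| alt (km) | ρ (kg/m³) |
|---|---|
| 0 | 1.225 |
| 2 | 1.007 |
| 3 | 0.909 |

At 2 km, from the table: ρ = 1.007 kg/m³.
Weight W = mg = 891 × 9.81 = 8740.7 N; in level flight L = W.
q = ½ρv² = ½ × 1.007 × 64.1² = 2069 Pa.
Required CL = L/(qS) = 8740.7/(2069·14.3) = 0.2955.
CD = 0.0296 + 0.0436 × 0.2955² = 0.03341.
L/D = CL/CD = 0.2955 / 0.03341 = 8.84

L/D = 8.84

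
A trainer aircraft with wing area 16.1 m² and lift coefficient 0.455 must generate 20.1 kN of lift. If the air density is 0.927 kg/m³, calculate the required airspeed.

v = 76.9 m/s

L = ½ρv²S·CL ⇒ v = √(2L/(ρ·S·CL))
v = √(2 × 20100 / (0.927 × 16.1 × 0.455)) = √5920 = 76.9 m/s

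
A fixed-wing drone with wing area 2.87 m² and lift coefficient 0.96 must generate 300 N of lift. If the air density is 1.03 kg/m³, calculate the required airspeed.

v = 14.5 m/s

L = ½ρv²S·CL ⇒ v = √(2L/(ρ·S·CL))
v = √(2 × 300 / (1.03 × 2.87 × 0.96)) = √211.4 = 14.5 m/s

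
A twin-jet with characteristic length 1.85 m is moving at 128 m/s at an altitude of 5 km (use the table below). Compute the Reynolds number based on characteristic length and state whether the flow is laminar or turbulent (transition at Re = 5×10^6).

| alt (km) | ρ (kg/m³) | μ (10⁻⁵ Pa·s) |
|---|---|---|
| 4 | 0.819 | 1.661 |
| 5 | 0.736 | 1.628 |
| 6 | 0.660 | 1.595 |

Re = 1.07×10^7 (turbulent)

At 5 km, from the table: ρ = 0.736 kg/m³, μ = 1.628×10⁻⁵ Pa·s.
Re = ρ·v·c/μ = 0.736 × 128 × 1.85 / (1.628×10⁻⁵) = 1.07×10^7
Since 1.07×10^7 > 5×10^6, the flow is turbulent.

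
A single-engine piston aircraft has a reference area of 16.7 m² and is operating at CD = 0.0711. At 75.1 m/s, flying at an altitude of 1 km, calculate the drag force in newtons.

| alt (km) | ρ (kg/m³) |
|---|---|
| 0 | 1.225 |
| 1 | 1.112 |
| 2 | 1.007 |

At 1 km, from the table: ρ = 1.112 kg/m³.
D = ½ρv²S·CD = ½ × 1.112 × 75.1² × 16.7 × 0.0711 = 3720 N

D = 3720 N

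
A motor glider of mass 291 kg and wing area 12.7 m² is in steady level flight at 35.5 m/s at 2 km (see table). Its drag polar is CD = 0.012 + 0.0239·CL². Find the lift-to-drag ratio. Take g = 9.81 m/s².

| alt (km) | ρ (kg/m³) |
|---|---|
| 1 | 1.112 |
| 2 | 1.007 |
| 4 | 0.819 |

L/D = 23.6

At 2 km, from the table: ρ = 1.007 kg/m³.
In steady level flight, lift balances weight: W = mg = 291 × 9.81 = 2854.7 N.
q = ½ρv² = ½ × 1.007 × 35.5² = 634.5 Pa.
Required CL = L/(qS) = 2854.7/(634.5·12.7) = 0.3542.
CD = 0.012 + 0.0239 × 0.3542² = 0.015.
L/D = CL/CD = 0.3542 / 0.015 = 23.6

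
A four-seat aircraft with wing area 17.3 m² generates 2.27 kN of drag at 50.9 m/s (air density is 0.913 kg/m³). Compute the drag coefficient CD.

CD = 0.111

From D = ½ρv²S·CD, rearranging gives CD = 2D/(ρv²S).
CD = 2 × 2270 / (0.913 × 50.9² × 17.3) = 0.111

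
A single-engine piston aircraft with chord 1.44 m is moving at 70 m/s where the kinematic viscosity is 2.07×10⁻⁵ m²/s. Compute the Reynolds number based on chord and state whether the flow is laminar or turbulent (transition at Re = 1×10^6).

Re = 4.87×10^6 (turbulent)

Re = v·c/ν = 70 × 1.44 / (2.07×10⁻⁵) = 4.87×10^6
Since 4.87×10^6 > 1×10^6, the flow is turbulent.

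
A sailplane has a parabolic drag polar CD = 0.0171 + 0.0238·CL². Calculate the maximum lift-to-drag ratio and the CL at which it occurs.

For CD = CD0 + K·CL², (L/D)max occurs at CL* = √(CD0/K) and equals 1/(2√(K·CD0)).
(L/D)max = 1/(2√(0.0238 × 0.0171)) = 1/(2 × 0.02017) = 24.8
CL* = √(0.0171/0.0238) = 0.848

(L/D)max = 24.8, at CL = 0.848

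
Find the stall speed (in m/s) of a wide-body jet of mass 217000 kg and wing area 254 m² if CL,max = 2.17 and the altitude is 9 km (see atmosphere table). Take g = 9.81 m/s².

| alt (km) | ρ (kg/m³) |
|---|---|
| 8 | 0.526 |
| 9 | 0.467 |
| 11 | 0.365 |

At 9 km, from the table: ρ = 0.467 kg/m³.
At stall, lift equals weight: L = W = m·g = 217000 × 9.81 = 2.129×10^6 N.
V_stall = √(2W/(ρ·S·CL,max)) = √(2 × 2.129×10^6 / (0.467 × 254 × 2.17))
V_stall = √16540 = 129 m/s

V_stall = 129 m/s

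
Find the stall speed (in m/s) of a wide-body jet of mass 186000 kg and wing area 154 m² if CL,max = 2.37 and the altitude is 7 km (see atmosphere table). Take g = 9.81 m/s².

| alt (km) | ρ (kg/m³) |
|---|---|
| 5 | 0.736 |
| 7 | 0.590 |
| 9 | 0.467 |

V_stall = 130 m/s

At 7 km, from the table: ρ = 0.590 kg/m³.
Weight W = mg = 186000 × 9.81 = 1.825×10^6 N.
V_stall = √(2W/(ρ·S·CL,max)) = √(2 × 1.825×10^6 / (0.59 × 154 × 2.37))
V_stall = √16950 = 130 m/s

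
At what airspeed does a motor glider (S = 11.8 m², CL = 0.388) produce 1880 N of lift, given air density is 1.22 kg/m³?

L = ½ρv²S·CL ⇒ v = √(2L/(ρ·S·CL))
v = √(2 × 1880 / (1.22 × 11.8 × 0.388)) = √673.2 = 25.9 m/s

v = 25.9 m/s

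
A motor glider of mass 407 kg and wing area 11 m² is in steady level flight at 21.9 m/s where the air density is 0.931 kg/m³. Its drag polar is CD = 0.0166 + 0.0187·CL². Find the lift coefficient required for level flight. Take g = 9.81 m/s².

Level flight ⇒ L = W = m·g = 407 × 9.81 = 3992.7 N.
Dynamic pressure q = 0.5 × 0.931 × 21.9² = 223.3 Pa.
CL = 2W/(ρv²S) = 2×3992.7/(0.931×21.9²×11) = 1.626.

CL = 1.63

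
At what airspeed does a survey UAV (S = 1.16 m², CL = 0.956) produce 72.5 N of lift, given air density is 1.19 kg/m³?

v = 10.5 m/s

L = ½ρv²S·CL ⇒ v = √(2L/(ρ·S·CL))
v = √(2 × 72.5 / (1.19 × 1.16 × 0.956)) = √109.9 = 10.5 m/s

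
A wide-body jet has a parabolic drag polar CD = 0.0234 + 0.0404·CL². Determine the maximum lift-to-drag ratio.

(L/D)max = 16.3

For CD = CD0 + K·CL², (L/D)max occurs at CL* = √(CD0/K) and equals 1/(2√(K·CD0)).
(L/D)max = 1/(2√(0.0404 × 0.0234)) = 1/(2 × 0.03075) = 16.3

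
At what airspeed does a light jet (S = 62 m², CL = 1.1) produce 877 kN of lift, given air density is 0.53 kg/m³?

v = 220 m/s

L = ½ρv²S·CL ⇒ v = √(2L/(ρ·S·CL))
v = √(2 × 8.77×10^5 / (0.53 × 62 × 1.1)) = √48530 = 220 m/s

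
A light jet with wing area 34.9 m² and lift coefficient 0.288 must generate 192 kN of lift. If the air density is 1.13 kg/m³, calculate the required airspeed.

v = 184 m/s

L = ½ρv²S·CL ⇒ v = √(2L/(ρ·S·CL))
v = √(2 × 1.92×10^5 / (1.13 × 34.9 × 0.288)) = √33810 = 184 m/s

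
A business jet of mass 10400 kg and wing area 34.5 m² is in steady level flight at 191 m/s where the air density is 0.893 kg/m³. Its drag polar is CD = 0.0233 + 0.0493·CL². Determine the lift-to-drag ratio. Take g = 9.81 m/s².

L/D = 7.28

Level flight ⇒ L = W = m·g = 10400 × 9.81 = 1.0202×10^5 N.
Dynamic pressure q = 0.5 × 0.893 × 191² = 16290 Pa.
Required CL = L/(qS) = 1.0202×10^5/(16290·34.5) = 0.1815.
CD = 0.0233 + 0.0493 × 0.1815² = 0.02492.
L/D = CL/CD = 0.1815 / 0.02492 = 7.28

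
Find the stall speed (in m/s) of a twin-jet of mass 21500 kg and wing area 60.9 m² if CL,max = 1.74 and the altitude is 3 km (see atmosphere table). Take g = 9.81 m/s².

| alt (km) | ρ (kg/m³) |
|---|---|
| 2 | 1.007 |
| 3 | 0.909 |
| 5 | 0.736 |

V_stall = 66.2 m/s

At 3 km, from the table: ρ = 0.909 kg/m³.
Stall occurs when L = W at CL,max. W = mg = 21500 × 9.81 = 2.109×10^5 N.
From L = ½ρV²S·CL,max = W: V_stall = √(2W/(ρSCL,max)) = √(2·2.109×10^5/(0.909·60.9·1.74))
V_stall = √4379 = 66.2 m/s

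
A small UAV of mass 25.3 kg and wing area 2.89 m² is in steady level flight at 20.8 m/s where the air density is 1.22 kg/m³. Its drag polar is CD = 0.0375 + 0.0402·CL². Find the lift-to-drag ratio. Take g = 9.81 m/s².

L/D = 7.79

In steady level flight, lift balances weight: W = mg = 25.3 × 9.81 = 248.19 N.
q = ½ρv² = ½ × 1.22 × 20.8² = 263.9 Pa.
CL = W/(q·S) = 248.19 / (263.9 × 2.89) = 0.3254.
CD = 0.0375 + 0.0402 × 0.3254² = 0.04176.
L/D = CL/CD = 0.3254 / 0.04176 = 7.79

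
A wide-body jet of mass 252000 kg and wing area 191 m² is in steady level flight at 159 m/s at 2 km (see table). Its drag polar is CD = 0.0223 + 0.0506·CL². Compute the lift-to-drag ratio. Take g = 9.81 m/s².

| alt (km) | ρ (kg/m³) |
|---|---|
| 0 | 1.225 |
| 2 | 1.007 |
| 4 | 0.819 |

At 2 km, from the table: ρ = 1.007 kg/m³.
Level flight ⇒ L = W = m·g = 252000 × 9.81 = 2.4721×10^6 N.
Dynamic pressure q = 0.5 × 1.007 × 159² = 12730 Pa.
CL = W/(q·S) = 2.4721×10^6 / (12730 × 191) = 1.017.
CD = 0.0223 + 0.0506 × 1.017² = 0.07462.
L/D = CL/CD = 1.017 / 0.07462 = 13.6

L/D = 13.6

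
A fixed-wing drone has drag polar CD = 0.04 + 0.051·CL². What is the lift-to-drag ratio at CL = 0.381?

L/D = 8.04

CD = 0.04 + 0.051 × 0.381² = 0.0474
L/D = CL/CD = 0.381 / 0.0474 = 8.04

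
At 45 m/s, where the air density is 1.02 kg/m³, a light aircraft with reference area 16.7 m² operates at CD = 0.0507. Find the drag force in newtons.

D = ½ρv²S·CD = ½ × 1.02 × 45² × 16.7 × 0.0507 = 874 N

D = 874 N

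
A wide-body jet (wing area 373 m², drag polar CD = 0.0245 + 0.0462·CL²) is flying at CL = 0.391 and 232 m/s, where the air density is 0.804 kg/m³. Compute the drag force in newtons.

D = 2.55×10^5 N

CD = 0.0245 + 0.0462 × 0.391² = 0.03156
D = ½ρv²S·CD = ½ × 0.804 × 232² × 373 × 0.03156 = 2.55×10^5 N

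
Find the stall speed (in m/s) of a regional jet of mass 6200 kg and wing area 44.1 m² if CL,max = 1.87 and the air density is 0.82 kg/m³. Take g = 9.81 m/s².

Weight W = mg = 6200 × 9.81 = 60820 N.
V_stall = √(2W/(ρ·S·CL,max)) = √(2 × 60820 / (0.82 × 44.1 × 1.87))
V_stall = √1799 = 42.4 m/s

V_stall = 42.4 m/s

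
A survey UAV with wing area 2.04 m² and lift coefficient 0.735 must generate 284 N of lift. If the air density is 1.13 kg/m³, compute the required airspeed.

L = ½ρv²S·CL ⇒ v = √(2L/(ρ·S·CL))
v = √(2 × 284 / (1.13 × 2.04 × 0.735)) = √335.2 = 18.3 m/s

v = 18.3 m/s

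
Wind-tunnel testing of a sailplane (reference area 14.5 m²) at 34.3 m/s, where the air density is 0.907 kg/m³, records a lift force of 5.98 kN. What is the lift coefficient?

From L = ½ρv²S·CL, rearranging gives CL = 2L/(ρv²S).
CL = 2 × 5980 / (0.907 × 34.3² × 14.5) = 0.773

CL = 0.773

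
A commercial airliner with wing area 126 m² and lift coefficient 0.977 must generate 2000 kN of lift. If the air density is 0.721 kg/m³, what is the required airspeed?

L = ½ρv²S·CL ⇒ v = √(2L/(ρ·S·CL))
v = √(2 × 2×10^6 / (0.721 × 126 × 0.977)) = √45070 = 212 m/s

v = 212 m/s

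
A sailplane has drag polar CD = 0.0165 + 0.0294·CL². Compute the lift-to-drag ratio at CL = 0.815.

CD = 0.0165 + 0.0294 × 0.815² = 0.03603
L/D = CL/CD = 0.815 / 0.03603 = 22.6

L/D = 22.6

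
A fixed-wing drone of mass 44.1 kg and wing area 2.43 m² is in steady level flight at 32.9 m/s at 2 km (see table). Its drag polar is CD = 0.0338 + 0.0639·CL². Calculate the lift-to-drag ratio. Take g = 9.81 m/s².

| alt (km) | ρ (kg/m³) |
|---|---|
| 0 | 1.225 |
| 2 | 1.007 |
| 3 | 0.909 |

L/D = 8.04

At 2 km, from the table: ρ = 1.007 kg/m³.
In steady level flight, lift balances weight: W = mg = 44.1 × 9.81 = 432.62 N.
q = ½ρv² = ½ × 1.007 × 32.9² = 545 Pa.
CL = 2W/(ρv²S) = 2×432.62/(1.007×32.9²×2.43) = 0.3267.
CD = 0.0338 + 0.0639 × 0.3267² = 0.04062.
L/D = CL/CD = 0.3267 / 0.04062 = 8.04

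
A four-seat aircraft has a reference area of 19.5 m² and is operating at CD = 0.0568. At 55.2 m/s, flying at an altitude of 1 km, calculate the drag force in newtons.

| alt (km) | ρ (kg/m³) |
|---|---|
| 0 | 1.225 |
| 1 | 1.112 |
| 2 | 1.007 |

At 1 km, from the table: ρ = 1.112 kg/m³.
Dynamic pressure q = ½ρv² = ½ × 1.112 × 55.2² = 1694 Pa.
D = q·S·CD = 1694 × 19.5 × 0.0568 = 1880 N

D = 1880 N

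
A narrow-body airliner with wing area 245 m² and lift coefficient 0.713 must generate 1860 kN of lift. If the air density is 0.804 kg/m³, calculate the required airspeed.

v = 163 m/s

L = ½ρv²S·CL ⇒ v = √(2L/(ρ·S·CL))
v = √(2 × 1.86×10^6 / (0.804 × 245 × 0.713)) = √26490 = 163 m/s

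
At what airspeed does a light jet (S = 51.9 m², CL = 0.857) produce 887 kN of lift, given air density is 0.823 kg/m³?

v = 220 m/s

L = ½ρv²S·CL ⇒ v = √(2L/(ρ·S·CL))
v = √(2 × 8.87×10^5 / (0.823 × 51.9 × 0.857)) = √48460 = 220 m/s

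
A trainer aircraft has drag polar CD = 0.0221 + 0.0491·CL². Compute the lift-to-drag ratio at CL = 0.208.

L/D = 8.59

CD = 0.0221 + 0.0491 × 0.208² = 0.02422
L/D = CL/CD = 0.208 / 0.02422 = 8.59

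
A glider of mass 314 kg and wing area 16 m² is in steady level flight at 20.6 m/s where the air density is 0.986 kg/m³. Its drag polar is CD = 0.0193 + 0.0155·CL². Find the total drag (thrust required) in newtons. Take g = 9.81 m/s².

Level flight ⇒ L = W = m·g = 314 × 9.81 = 3080.3 N.
q = ½ρv² = ½ × 0.986 × 20.6² = 209.2 Pa.
Required CL = L/(qS) = 3080.3/(209.2·16) = 0.9202.
CD = 0.0193 + 0.0155 × 0.9202² = 0.03243.
D = q·S·CD = 209.2 × 16 × 0.03243 = 108.5 N

D = 109 N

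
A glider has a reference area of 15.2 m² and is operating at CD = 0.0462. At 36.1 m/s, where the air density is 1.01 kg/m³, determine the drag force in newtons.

D = 462 N

Dynamic pressure q = ½ρv² = ½ × 1.01 × 36.1² = 658.1 Pa.
D = q·S·CD = 658.1 × 15.2 × 0.0462 = 462 N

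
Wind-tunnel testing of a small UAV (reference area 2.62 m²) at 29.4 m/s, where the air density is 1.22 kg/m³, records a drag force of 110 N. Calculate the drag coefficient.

From D = ½ρv²S·CD, rearranging gives CD = 2D/(ρv²S).
CD = 2 × 110 / (1.22 × 29.4² × 2.62) = 0.0796

CD = 0.0796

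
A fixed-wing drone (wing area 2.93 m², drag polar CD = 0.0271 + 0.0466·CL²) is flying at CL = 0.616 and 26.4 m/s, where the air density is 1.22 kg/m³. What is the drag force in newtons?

D = 55.8 N

CD = 0.0271 + 0.0466 × 0.616² = 0.04478
D = ½ρv²S·CD = ½ × 1.22 × 26.4² × 2.93 × 0.04478 = 55.8 N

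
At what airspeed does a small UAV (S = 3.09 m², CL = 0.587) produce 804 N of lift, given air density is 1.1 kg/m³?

L = ½ρv²S·CL ⇒ v = √(2L/(ρ·S·CL))
v = √(2 × 804 / (1.1 × 3.09 × 0.587)) = √805.9 = 28.4 m/s

v = 28.4 m/s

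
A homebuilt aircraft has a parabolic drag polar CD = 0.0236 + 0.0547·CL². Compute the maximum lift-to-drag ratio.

(L/D)max = 13.9

For CD = CD0 + K·CL², (L/D)max occurs at CL* = √(CD0/K) and equals 1/(2√(K·CD0)).
(L/D)max = 1/(2√(0.0547 × 0.0236)) = 1/(2 × 0.03593) = 13.9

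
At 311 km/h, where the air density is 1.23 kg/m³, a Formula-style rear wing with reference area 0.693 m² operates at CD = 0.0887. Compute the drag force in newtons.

Convert speed: v = 311 km/h ÷ 3.6 = 86.39 m/s.
Dynamic pressure q = ½ρv² = ½ × 1.23 × 86.39² = 4590 Pa.
D = q·S·CD = 4590 × 0.693 × 0.0887 = 282 N

D = 282 N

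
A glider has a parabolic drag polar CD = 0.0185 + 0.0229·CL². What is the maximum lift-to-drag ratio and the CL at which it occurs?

(L/D)max = 24.3, at CL = 0.899

For CD = CD0 + K·CL², (L/D)max occurs at CL* = √(CD0/K) and equals 1/(2√(K·CD0)).
(L/D)max = 1/(2√(0.0229 × 0.0185)) = 1/(2 × 0.02058) = 24.3
CL* = √(0.0185/0.0229) = 0.899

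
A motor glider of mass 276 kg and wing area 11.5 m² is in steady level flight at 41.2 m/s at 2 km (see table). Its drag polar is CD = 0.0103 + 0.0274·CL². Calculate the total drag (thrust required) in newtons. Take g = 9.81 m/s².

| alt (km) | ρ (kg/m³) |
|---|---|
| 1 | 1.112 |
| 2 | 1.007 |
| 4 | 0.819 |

At 2 km, from the table: ρ = 1.007 kg/m³.
Level flight ⇒ L = W = m·g = 276 × 9.81 = 2707.6 N.
Dynamic pressure q = 0.5 × 1.007 × 41.2² = 854.7 Pa.
Required CL = L/(qS) = 2707.6/(854.7·11.5) = 0.2755.
CD = 0.0103 + 0.0274 × 0.2755² = 0.01238.
D = q·S·CD = 854.7 × 11.5 × 0.01238 = 121.7 N

D = 122 N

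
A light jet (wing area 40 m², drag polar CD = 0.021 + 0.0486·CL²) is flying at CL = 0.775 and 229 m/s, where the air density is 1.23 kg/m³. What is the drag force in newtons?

D = 64700 N

CD = 0.021 + 0.0486 × 0.775² = 0.05019
D = ½ρv²S·CD = ½ × 1.23 × 229² × 40 × 0.05019 = 64700 N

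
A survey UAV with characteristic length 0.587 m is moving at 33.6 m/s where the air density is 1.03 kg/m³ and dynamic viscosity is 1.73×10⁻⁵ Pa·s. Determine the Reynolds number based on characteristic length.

Re = 1.17×10^6

Re = ρ·v·c/μ = 1.03 × 33.6 × 0.587 / (1.73×10⁻⁵) = 1.17×10^6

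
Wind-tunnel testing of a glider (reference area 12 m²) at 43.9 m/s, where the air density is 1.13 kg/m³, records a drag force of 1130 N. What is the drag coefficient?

CD = 0.0865

From D = ½ρv²S·CD, rearranging gives CD = 2D/(ρv²S).
CD = 2 × 1130 / (1.13 × 43.9² × 12) = 0.0865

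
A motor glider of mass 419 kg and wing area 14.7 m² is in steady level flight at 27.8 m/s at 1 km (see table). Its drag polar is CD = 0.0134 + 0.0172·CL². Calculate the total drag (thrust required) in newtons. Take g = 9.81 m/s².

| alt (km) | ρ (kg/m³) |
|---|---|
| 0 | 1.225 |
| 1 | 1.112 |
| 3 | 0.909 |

At 1 km, from the table: ρ = 1.112 kg/m³.
Weight W = mg = 419 × 9.81 = 4110.4 N; in level flight L = W.
q = ½ρv² = ½ × 1.112 × 27.8² = 429.7 Pa.
Required CL = L/(qS) = 4110.4/(429.7·14.7) = 0.6507.
CD = 0.0134 + 0.0172 × 0.6507² = 0.02068.
D = q·S·CD = 429.7 × 14.7 × 0.02068 = 130.6 N

D = 131 N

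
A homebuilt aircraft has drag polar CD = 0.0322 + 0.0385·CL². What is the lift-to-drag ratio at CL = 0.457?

CD = 0.0322 + 0.0385 × 0.457² = 0.04024
L/D = CL/CD = 0.457 / 0.04024 = 11.4

L/D = 11.4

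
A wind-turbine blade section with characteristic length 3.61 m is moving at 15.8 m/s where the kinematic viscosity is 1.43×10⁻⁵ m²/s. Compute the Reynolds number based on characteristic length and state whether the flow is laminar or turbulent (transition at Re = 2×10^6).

Re = 3.99×10^6 (turbulent)

Re = v·c/ν = 15.8 × 3.61 / (1.43×10⁻⁵) = 3.99×10^6
Since 3.99×10^6 > 2×10^6, the flow is turbulent.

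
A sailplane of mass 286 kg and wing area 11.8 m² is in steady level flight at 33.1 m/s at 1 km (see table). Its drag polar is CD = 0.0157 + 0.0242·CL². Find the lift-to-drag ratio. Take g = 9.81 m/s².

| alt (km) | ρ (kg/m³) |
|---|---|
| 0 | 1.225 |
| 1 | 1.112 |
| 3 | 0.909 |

At 1 km, from the table: ρ = 1.112 kg/m³.
Weight W = mg = 286 × 9.81 = 2805.7 N; in level flight L = W.
Dynamic pressure q = 0.5 × 1.112 × 33.1² = 609.2 Pa.
CL = 2W/(ρv²S) = 2×2805.7/(1.112×33.1²×11.8) = 0.3903.
CD = 0.0157 + 0.0242 × 0.3903² = 0.01939.
L/D = CL/CD = 0.3903 / 0.01939 = 20.1

L/D = 20.1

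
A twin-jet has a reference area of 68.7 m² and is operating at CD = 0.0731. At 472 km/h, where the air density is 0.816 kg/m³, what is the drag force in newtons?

D = 35200 N

Convert speed: v = 472 km/h ÷ 3.6 = 131.1 m/s.
Dynamic pressure q = ½ρv² = ½ × 0.816 × 131.1² = 7014 Pa.
D = q·S·CD = 7014 × 68.7 × 0.0731 = 35200 N ≈ 35.2 kN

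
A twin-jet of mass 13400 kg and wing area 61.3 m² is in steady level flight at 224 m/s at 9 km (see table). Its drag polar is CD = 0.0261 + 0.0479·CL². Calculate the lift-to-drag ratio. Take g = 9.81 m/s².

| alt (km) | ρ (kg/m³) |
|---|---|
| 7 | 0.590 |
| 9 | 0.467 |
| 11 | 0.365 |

At 9 km, from the table: ρ = 0.467 kg/m³.
Weight W = mg = 13400 × 9.81 = 1.3145×10^5 N; in level flight L = W.
Dynamic pressure q = 0.5 × 0.467 × 224² = 11720 Pa.
CL = W/(q·S) = 1.3145×10^5 / (11720 × 61.3) = 0.183.
CD = 0.0261 + 0.0479 × 0.183² = 0.0277.
L/D = CL/CD = 0.183 / 0.0277 = 6.61

L/D = 6.61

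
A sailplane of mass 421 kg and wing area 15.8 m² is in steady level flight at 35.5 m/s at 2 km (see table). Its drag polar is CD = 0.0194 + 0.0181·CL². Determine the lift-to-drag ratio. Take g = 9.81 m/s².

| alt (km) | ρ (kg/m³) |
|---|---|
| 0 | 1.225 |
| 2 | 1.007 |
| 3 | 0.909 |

At 2 km, from the table: ρ = 1.007 kg/m³.
Level flight ⇒ L = W = m·g = 421 × 9.81 = 4130 N.
q = ½ρv² = ½ × 1.007 × 35.5² = 634.5 Pa.
Required CL = L/(qS) = 4130/(634.5·15.8) = 0.4119.
CD = 0.0194 + 0.0181 × 0.4119² = 0.02247.
L/D = CL/CD = 0.4119 / 0.02247 = 18.3

L/D = 18.3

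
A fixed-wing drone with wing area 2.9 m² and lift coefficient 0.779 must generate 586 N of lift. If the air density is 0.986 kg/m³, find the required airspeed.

v = 22.9 m/s

L = ½ρv²S·CL ⇒ v = √(2L/(ρ·S·CL))
v = √(2 × 586 / (0.986 × 2.9 × 0.779)) = √526.2 = 22.9 m/s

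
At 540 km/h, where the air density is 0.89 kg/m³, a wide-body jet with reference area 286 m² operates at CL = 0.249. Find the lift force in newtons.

L = 7.13×10^5 N

Convert speed: v = 540 km/h ÷ 3.6 = 150 m/s.
L = ½ρv²S·CL = ½ × 0.89 × 150² × 286 × 0.249 = 7.13×10^5 N ≈ 713 kN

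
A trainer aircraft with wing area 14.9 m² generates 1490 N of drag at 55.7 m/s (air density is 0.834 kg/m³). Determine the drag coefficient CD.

From D = ½ρv²S·CD, rearranging gives CD = 2D/(ρv²S).
CD = 2 × 1490 / (0.834 × 55.7² × 14.9) = 0.0773

CD = 0.0773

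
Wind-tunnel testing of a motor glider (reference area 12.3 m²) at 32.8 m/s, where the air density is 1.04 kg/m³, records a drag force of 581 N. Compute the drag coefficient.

From D = ½ρv²S·CD, rearranging gives CD = 2D/(ρv²S).
CD = 2 × 581 / (1.04 × 32.8² × 12.3) = 0.0844

CD = 0.0844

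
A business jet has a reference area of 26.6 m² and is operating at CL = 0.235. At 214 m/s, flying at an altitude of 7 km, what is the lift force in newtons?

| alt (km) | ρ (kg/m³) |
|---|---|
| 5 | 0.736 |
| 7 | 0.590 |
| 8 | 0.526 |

At 7 km, from the table: ρ = 0.590 kg/m³.
Dynamic pressure q = ½ρv² = ½ × 0.59 × 214² = 13510 Pa.
L = q·S·CL = 13510 × 26.6 × 0.235 = 84400 N ≈ 84.4 kN

L = 84400 N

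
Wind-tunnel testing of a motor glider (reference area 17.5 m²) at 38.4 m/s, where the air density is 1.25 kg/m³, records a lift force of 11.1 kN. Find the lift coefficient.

From L = ½ρv²S·CL, rearranging gives CL = 2L/(ρv²S).
CL = 2 × 11100 / (1.25 × 38.4² × 17.5) = 0.688

CL = 0.688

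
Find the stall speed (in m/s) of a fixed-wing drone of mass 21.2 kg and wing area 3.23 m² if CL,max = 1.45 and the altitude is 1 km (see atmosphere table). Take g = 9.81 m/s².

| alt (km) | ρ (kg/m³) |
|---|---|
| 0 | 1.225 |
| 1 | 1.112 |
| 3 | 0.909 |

V_stall = 8.94 m/s

At 1 km, from the table: ρ = 1.112 kg/m³.
At stall, lift equals weight: L = W = m·g = 21.2 × 9.81 = 208 N.
V_stall = √(2W/(ρ·S·CL,max)) = √(2 × 208 / (1.112 × 3.23 × 1.45))
V_stall = √79.87 = 8.94 m/s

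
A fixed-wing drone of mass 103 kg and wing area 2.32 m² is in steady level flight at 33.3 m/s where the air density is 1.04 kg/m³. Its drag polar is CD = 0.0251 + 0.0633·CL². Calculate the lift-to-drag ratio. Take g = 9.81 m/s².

L/D = 12.3

Level flight ⇒ L = W = m·g = 103 × 9.81 = 1010.4 N.
q = ½ρv² = ½ × 1.04 × 33.3² = 576.6 Pa.
Required CL = L/(qS) = 1010.4/(576.6·2.32) = 0.7553.
CD = 0.0251 + 0.0633 × 0.7553² = 0.06121.
L/D = CL/CD = 0.7553 / 0.06121 = 12.3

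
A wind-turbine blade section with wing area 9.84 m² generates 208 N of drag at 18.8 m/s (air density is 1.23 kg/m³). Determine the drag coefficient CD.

From D = ½ρv²S·CD, rearranging gives CD = 2D/(ρv²S).
CD = 2 × 208 / (1.23 × 18.8² × 9.84) = 0.0972

CD = 0.0972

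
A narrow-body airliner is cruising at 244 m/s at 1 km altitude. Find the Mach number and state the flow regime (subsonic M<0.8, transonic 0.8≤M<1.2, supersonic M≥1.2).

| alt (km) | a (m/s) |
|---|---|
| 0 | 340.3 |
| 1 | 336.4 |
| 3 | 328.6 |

M = 0.725 (subsonic)

At 1 km, from the table: a = 336.4 m/s.
M = v/a = 244 / 336.4 = 0.725
M = 0.725 → subsonic.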